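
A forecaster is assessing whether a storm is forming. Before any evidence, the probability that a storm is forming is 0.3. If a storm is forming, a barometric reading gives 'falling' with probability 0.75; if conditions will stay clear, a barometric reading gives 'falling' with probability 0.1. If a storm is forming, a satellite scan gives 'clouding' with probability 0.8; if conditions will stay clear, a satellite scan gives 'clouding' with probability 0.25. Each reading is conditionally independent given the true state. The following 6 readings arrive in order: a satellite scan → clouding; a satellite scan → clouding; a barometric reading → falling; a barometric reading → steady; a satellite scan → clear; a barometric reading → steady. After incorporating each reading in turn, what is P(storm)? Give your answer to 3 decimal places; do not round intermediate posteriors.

0.404

Each posterior becomes the prior for the next update.
After a satellite scan='clouding': P(storm) = 0.8·0.3000 / (0.8·0.3000 + 0.25·0.7000) ≈ 0.5783
After a satellite scan='clouding': P(storm) = 0.8·0.5783 / (0.8·0.5783 + 0.25·0.4217) ≈ 0.8144
After a barometric reading='falling': P(storm) = 0.75·0.8144 / (0.75·0.8144 + 0.1·0.1856) ≈ 0.9705
After a barometric reading='steady': P(storm) = 0.25·0.9705 / (0.25·0.9705 + 0.9·0.0295) ≈ 0.9014
After a satellite scan='clear': P(storm) = 0.2·0.9014 / (0.2·0.9014 + 0.75·0.0986) ≈ 0.7091
After a barometric reading='steady': P(storm) = 0.25·0.7091 / (0.25·0.7091 + 0.9·0.2909) ≈ 0.4038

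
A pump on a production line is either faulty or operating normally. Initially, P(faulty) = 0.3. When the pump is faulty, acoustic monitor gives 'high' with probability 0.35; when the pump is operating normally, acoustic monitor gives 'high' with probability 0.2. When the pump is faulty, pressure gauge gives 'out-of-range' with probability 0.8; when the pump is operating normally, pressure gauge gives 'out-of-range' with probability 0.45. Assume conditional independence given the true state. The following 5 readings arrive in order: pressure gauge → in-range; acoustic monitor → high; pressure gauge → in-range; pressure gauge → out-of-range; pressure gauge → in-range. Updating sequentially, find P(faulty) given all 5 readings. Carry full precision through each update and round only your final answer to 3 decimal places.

After pressure gauge='in-range': P(faulty) = 0.2·0.3000 / (0.2·0.3000 + 0.55·0.7000) ≈ 0.1348
After acoustic monitor='high': P(faulty) = 0.35·0.1348 / (0.35·0.1348 + 0.2·0.8652) ≈ 0.2143
After pressure gauge='in-range': P(faulty) = 0.2·0.2143 / (0.2·0.2143 + 0.55·0.7857) ≈ 0.0902
After pressure gauge='out-of-range': P(faulty) = 0.8·0.0902 / (0.8·0.0902 + 0.45·0.9098) ≈ 0.1499
After pressure gauge='in-range': P(faulty) = 0.2·0.1499 / (0.2·0.1499 + 0.55·0.8501) ≈ 0.0602

0.060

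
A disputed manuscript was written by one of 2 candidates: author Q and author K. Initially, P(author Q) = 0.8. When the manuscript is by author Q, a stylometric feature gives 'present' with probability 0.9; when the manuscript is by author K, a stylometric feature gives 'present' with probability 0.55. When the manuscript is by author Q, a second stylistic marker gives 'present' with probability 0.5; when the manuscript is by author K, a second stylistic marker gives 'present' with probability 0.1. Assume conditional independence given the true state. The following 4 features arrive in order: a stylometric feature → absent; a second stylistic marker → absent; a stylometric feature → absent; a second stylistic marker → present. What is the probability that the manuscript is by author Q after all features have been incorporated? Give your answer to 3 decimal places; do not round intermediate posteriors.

After a stylometric feature='absent': P(author Q) = 0.1·0.8000 / (0.1·0.8000 + 0.45·0.2000) ≈ 0.4706
After a second stylistic marker='absent': P(author Q) = 0.5·0.4706 / (0.5·0.4706 + 0.9·0.5294) ≈ 0.3306
After a stylometric feature='absent': P(author Q) = 0.1·0.3306 / (0.1·0.3306 + 0.45·0.6694) ≈ 0.0989
After a second stylistic marker='present': P(author Q) = 0.5·0.0989 / (0.5·0.0989 + 0.1·0.9011) ≈ 0.3543

0.354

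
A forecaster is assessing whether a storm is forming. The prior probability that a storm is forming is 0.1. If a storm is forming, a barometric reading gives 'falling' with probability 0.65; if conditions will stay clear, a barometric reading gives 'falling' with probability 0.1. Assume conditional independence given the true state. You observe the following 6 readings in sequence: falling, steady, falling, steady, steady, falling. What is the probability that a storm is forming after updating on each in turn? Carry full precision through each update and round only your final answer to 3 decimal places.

After 'falling': P(storm) = 0.65·0.1000 / (0.65·0.1000 + 0.1·0.9000) ≈ 0.4194
After 'steady': P(storm) = 0.35·0.4194 / (0.35·0.4194 + 0.9·0.5806) ≈ 0.2193
After 'falling': P(storm) = 0.65·0.2193 / (0.65·0.2193 + 0.1·0.7807) ≈ 0.6461
After 'steady': P(storm) = 0.35·0.6461 / (0.35·0.6461 + 0.9·0.3539) ≈ 0.4152
After 'steady': P(storm) = 0.35·0.4152 / (0.35·0.4152 + 0.9·0.5848) ≈ 0.2164
After 'falling': P(storm) = 0.65·0.2164 / (0.65·0.2164 + 0.1·0.7836) ≈ 0.6422

0.642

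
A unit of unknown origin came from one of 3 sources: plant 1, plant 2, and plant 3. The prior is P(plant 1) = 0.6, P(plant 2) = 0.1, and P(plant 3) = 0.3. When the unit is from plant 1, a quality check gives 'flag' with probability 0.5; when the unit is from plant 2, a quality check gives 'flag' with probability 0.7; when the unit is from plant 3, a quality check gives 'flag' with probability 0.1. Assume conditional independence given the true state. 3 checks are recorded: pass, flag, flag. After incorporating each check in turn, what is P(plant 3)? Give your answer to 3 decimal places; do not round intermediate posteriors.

Apply Bayes' rule sequentially, carrying P(plant 3) forward.
After 'pass': normaliser = 0.5·0.6000 + 0.3·0.1000 + 0.9·0.3000; P(plant 1) ≈ 0.5000, P(plant 2) ≈ 0.0500, P(plant 3) ≈ 0.4500
After 'flag': normaliser = 0.5·0.5000 + 0.7·0.0500 + 0.1·0.4500; P(plant 1) ≈ 0.7576, P(plant 2) ≈ 0.1061, P(plant 3) ≈ 0.1364
After 'flag': normaliser = 0.5·0.7576 + 0.7·0.1061 + 0.1·0.1364; P(plant 1) ≈ 0.8117, P(plant 2) ≈ 0.1591, P(plant 3) ≈ 0.0292

0.029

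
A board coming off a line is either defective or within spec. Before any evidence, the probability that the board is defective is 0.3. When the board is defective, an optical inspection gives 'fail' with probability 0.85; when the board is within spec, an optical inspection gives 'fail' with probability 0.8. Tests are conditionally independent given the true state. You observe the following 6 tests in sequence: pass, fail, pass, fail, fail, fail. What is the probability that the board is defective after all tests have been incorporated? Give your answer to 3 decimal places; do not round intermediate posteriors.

0.235

Each posterior becomes the prior for the next update.
After 'pass': P(defective) = 0.15·0.3000 / (0.15·0.3000 + 0.2·0.7000) ≈ 0.2432
After 'fail': P(defective) = 0.85·0.2432 / (0.85·0.2432 + 0.8·0.7568) ≈ 0.2546
After 'pass': P(defective) = 0.15·0.2546 / (0.15·0.2546 + 0.2·0.7454) ≈ 0.2039
After 'fail': P(defective) = 0.85·0.2039 / (0.85·0.2039 + 0.8·0.7961) ≈ 0.2139
After 'fail': P(defective) = 0.85·0.2139 / (0.85·0.2139 + 0.8·0.7861) ≈ 0.2243
After 'fail': P(defective) = 0.85·0.2243 / (0.85·0.2243 + 0.8·0.7757) ≈ 0.2350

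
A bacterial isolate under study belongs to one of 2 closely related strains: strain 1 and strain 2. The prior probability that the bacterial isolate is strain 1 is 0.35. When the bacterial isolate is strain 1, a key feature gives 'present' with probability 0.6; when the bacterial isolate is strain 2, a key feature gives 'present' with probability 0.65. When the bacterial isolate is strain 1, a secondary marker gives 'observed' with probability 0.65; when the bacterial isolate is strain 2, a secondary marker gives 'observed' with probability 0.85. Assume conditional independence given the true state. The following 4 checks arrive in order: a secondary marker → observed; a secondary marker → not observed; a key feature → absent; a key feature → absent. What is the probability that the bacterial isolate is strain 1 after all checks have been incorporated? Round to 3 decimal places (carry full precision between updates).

After a secondary marker='observed': P(strain 1) = 0.65·0.3500 / (0.65·0.3500 + 0.85·0.6500) ≈ 0.2917
After a secondary marker='not observed': P(strain 1) = 0.35·0.2917 / (0.35·0.2917 + 0.15·0.7083) ≈ 0.4900
After a key feature='absent': P(strain 1) = 0.4·0.4900 / (0.4·0.4900 + 0.35·0.5100) ≈ 0.5234
After a key feature='absent': P(strain 1) = 0.4·0.5234 / (0.4·0.5234 + 0.35·0.4766) ≈ 0.5565

0.557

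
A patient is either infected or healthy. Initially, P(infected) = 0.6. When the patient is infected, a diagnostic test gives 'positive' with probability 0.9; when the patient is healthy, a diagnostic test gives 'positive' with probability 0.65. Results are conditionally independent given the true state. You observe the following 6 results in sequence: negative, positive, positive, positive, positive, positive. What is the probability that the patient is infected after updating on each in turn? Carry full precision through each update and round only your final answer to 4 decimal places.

Each posterior becomes the prior for the next update.
After 'negative': P(infected) = 0.1·0.6000 / (0.1·0.6000 + 0.35·0.4000) ≈ 0.3000
After 'positive': P(infected) = 0.9·0.3000 / (0.9·0.3000 + 0.65·0.7000) ≈ 0.3724
After 'positive': P(infected) = 0.9·0.3724 / (0.9·0.3724 + 0.65·0.6276) ≈ 0.4510
After 'positive': P(infected) = 0.9·0.4510 / (0.9·0.4510 + 0.65·0.5490) ≈ 0.5322
After 'positive': P(infected) = 0.9·0.5322 / (0.9·0.5322 + 0.65·0.4678) ≈ 0.6117
After 'positive': P(infected) = 0.9·0.6117 / (0.9·0.6117 + 0.65·0.3883) ≈ 0.6856

0.6856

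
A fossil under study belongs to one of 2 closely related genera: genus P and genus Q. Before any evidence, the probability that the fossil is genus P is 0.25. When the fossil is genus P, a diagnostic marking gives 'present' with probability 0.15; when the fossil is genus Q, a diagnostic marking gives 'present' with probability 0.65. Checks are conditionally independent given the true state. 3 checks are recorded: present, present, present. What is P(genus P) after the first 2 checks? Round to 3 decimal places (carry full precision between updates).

0.017

After 'present': P(genus P) = 0.15·0.2500 / (0.15·0.2500 + 0.65·0.7500) ≈ 0.0714
After 'present': P(genus P) = 0.15·0.0714 / (0.15·0.0714 + 0.65·0.9286) ≈ 0.0174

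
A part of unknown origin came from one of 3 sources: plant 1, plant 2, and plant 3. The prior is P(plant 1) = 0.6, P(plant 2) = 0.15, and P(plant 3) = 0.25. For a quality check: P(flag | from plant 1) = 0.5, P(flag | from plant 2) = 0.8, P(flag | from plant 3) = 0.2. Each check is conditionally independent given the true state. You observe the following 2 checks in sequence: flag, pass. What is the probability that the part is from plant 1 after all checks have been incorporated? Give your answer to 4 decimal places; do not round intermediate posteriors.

0.7009

After 'flag': normaliser = 0.5·0.6000 + 0.8·0.1500 + 0.2·0.2500; P(plant 1) ≈ 0.6383, P(plant 2) ≈ 0.2553, P(plant 3) ≈ 0.1064
After 'pass': normaliser = 0.5·0.6383 + 0.2·0.2553 + 0.8·0.1064; P(plant 1) ≈ 0.7009, P(plant 2) ≈ 0.1121, P(plant 3) ≈ 0.1869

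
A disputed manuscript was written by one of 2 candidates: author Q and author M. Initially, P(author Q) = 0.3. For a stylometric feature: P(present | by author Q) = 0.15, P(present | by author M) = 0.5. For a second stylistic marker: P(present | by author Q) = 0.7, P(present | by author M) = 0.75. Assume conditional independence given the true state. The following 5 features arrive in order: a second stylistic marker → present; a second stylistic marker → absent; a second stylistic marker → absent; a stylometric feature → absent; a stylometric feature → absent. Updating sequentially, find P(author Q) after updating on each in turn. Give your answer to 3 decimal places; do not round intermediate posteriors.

0.625

After a second stylistic marker='present': P(author Q) = 0.7·0.3000 / (0.7·0.3000 + 0.75·0.7000) ≈ 0.2857
After a second stylistic marker='absent': P(author Q) = 0.3·0.2857 / (0.3·0.2857 + 0.25·0.7143) ≈ 0.3243
After a second stylistic marker='absent': P(author Q) = 0.3·0.3243 / (0.3·0.3243 + 0.25·0.6757) ≈ 0.3655
After a stylometric feature='absent': P(author Q) = 0.85·0.3655 / (0.85·0.3655 + 0.5·0.6345) ≈ 0.4947
After a stylometric feature='absent': P(author Q) = 0.85·0.4947 / (0.85·0.4947 + 0.5·0.5053) ≈ 0.6247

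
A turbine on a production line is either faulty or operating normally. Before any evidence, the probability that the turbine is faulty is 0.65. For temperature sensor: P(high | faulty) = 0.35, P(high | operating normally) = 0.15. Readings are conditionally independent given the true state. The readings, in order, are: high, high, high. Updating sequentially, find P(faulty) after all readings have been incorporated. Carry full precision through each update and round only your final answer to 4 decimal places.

0.9593

After 'high': P(faulty) = 0.35·0.6500 / (0.35·0.6500 + 0.15·0.3500) ≈ 0.8125
After 'high': P(faulty) = 0.35·0.8125 / (0.35·0.8125 + 0.15·0.1875) ≈ 0.9100
After 'high': P(faulty) = 0.35·0.9100 / (0.35·0.9100 + 0.15·0.0900) ≈ 0.9593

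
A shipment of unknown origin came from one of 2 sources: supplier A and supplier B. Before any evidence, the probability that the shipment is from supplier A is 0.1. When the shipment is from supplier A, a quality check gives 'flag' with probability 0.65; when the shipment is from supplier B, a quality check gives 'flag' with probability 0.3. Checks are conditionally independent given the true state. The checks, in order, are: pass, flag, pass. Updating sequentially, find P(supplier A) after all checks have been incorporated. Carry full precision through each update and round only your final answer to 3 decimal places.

0.057

After 'pass': P(supplier A) = 0.35·0.1000 / (0.35·0.1000 + 0.7·0.9000) ≈ 0.0526
After 'flag': P(supplier A) = 0.65·0.0526 / (0.65·0.0526 + 0.3·0.9474) ≈ 0.1074
After 'pass': P(supplier A) = 0.35·0.1074 / (0.35·0.1074 + 0.7·0.8926) ≈ 0.0568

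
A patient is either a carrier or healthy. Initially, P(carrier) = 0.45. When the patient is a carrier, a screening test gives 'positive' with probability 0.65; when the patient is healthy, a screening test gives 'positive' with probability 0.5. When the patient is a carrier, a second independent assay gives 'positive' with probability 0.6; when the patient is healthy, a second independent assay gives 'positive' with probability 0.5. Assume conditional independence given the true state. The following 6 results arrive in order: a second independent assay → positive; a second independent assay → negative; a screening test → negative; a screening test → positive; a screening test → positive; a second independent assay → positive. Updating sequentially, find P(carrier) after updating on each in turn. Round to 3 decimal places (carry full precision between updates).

Apply Bayes' rule sequentially, carrying P(carrier) forward.
After a second independent assay='positive': P(carrier) = 0.6·0.4500 / (0.6·0.4500 + 0.5·0.5500) ≈ 0.4954
After a second independent assay='negative': P(carrier) = 0.4·0.4954 / (0.4·0.4954 + 0.5·0.5046) ≈ 0.4399
After a screening test='negative': P(carrier) = 0.35·0.4399 / (0.35·0.4399 + 0.5·0.5601) ≈ 0.3548
After a screening test='positive': P(carrier) = 0.65·0.3548 / (0.65·0.3548 + 0.5·0.6452) ≈ 0.4168
After a screening test='positive': P(carrier) = 0.65·0.4168 / (0.65·0.4168 + 0.5·0.5832) ≈ 0.4816
After a second independent assay='positive': P(carrier) = 0.6·0.4816 / (0.6·0.4816 + 0.5·0.5184) ≈ 0.5272

0.527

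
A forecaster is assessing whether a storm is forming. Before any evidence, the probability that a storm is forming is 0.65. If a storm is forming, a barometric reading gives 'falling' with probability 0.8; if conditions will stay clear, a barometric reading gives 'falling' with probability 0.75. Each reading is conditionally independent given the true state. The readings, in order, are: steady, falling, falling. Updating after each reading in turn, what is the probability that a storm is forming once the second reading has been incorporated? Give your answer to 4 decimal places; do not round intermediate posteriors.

After 'steady': P(storm) = 0.2·0.6500 / (0.2·0.6500 + 0.25·0.3500) ≈ 0.5977
After 'falling': P(storm) = 0.8·0.5977 / (0.8·0.5977 + 0.75·0.4023) ≈ 0.6131

0.6131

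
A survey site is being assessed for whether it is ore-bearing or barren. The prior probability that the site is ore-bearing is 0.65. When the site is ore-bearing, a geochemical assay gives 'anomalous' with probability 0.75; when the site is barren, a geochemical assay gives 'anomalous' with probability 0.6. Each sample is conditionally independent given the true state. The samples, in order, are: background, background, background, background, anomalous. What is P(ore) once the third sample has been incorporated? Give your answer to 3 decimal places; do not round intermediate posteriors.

After 'background': P(ore) = 0.25·0.6500 / (0.25·0.6500 + 0.4·0.3500) ≈ 0.5372
After 'background': P(ore) = 0.25·0.5372 / (0.25·0.5372 + 0.4·0.4628) ≈ 0.4204
After 'background': P(ore) = 0.25·0.4204 / (0.25·0.4204 + 0.4·0.5796) ≈ 0.3120

0.312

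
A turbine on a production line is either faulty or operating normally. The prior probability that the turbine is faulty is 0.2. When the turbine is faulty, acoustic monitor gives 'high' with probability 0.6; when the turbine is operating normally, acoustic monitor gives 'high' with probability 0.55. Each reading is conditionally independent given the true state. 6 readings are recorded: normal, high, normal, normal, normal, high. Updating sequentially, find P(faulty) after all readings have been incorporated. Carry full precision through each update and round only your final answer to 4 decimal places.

0.1566

Apply Bayes' rule sequentially, carrying P(faulty) forward.
After 'normal': P(faulty) = 0.4·0.2000 / (0.4·0.2000 + 0.45·0.8000) ≈ 0.1818
After 'high': P(faulty) = 0.6·0.1818 / (0.6·0.1818 + 0.55·0.8182) ≈ 0.1951
After 'normal': P(faulty) = 0.4·0.1951 / (0.4·0.1951 + 0.45·0.8049) ≈ 0.1773
After 'normal': P(faulty) = 0.4·0.1773 / (0.4·0.1773 + 0.45·0.8227) ≈ 0.1608
After 'normal': P(faulty) = 0.4·0.1608 / (0.4·0.1608 + 0.45·0.8392) ≈ 0.1455
After 'high': P(faulty) = 0.6·0.1455 / (0.6·0.1455 + 0.55·0.8545) ≈ 0.1566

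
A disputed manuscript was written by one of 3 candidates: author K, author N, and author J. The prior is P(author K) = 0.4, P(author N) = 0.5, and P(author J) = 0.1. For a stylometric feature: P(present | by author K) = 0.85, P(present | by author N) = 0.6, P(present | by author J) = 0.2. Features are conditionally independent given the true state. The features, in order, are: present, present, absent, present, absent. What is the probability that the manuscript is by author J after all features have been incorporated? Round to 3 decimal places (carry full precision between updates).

Each posterior becomes the prior for the next update.
After 'present': normaliser = 0.85·0.4000 + 0.6·0.5000 + 0.2·0.1000; P(author K) ≈ 0.5152, P(author N) ≈ 0.4545, P(author J) ≈ 0.0303
After 'present': normaliser = 0.85·0.5152 + 0.6·0.4545 + 0.2·0.0303; P(author K) ≈ 0.6110, P(author N) ≈ 0.3805, P(author J) ≈ 0.0085
After 'absent': normaliser = 0.15·0.6110 + 0.4·0.3805 + 0.8·0.0085; P(author K) ≈ 0.3657, P(author N) ≈ 0.6073, P(author J) ≈ 0.0270
After 'present': normaliser = 0.85·0.3657 + 0.6·0.6073 + 0.2·0.0270; P(author K) ≈ 0.4567, P(author N) ≈ 0.5354, P(author J) ≈ 0.0079
After 'absent': normaliser = 0.15·0.4567 + 0.4·0.5354 + 0.8·0.0079; P(author K) ≈ 0.2370, P(author N) ≈ 0.7410, P(author J) ≈ 0.0220

0.022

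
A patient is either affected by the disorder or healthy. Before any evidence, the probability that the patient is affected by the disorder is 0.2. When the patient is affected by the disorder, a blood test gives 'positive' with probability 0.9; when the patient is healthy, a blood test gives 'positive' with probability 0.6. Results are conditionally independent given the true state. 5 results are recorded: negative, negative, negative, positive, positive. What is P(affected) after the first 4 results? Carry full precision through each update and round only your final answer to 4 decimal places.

0.0058

After 'negative': P(affected) = 0.1·0.2000 / (0.1·0.2000 + 0.4·0.8000) ≈ 0.0588
After 'negative': P(affected) = 0.1·0.0588 / (0.1·0.0588 + 0.4·0.9412) ≈ 0.0154
After 'negative': P(affected) = 0.1·0.0154 / (0.1·0.0154 + 0.4·0.9846) ≈ 0.0039
After 'positive': P(affected) = 0.9·0.0039 / (0.9·0.0039 + 0.6·0.9961) ≈ 0.0058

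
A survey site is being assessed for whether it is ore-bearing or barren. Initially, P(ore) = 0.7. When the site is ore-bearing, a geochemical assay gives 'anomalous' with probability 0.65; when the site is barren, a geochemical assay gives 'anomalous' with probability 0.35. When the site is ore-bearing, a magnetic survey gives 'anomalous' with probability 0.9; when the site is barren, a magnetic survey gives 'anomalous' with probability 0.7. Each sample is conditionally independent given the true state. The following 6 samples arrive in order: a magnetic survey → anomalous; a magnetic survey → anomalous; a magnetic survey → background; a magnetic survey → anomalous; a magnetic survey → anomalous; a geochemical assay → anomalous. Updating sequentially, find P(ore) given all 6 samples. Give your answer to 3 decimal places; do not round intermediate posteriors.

After a magnetic survey='anomalous': P(ore) = 0.9·0.7000 / (0.9·0.7000 + 0.7·0.3000) ≈ 0.7500
After a magnetic survey='anomalous': P(ore) = 0.9·0.7500 / (0.9·0.7500 + 0.7·0.2500) ≈ 0.7941
After a magnetic survey='background': P(ore) = 0.1·0.7941 / (0.1·0.7941 + 0.3·0.2059) ≈ 0.5625
After a magnetic survey='anomalous': P(ore) = 0.9·0.5625 / (0.9·0.5625 + 0.7·0.4375) ≈ 0.6231
After a magnetic survey='anomalous': P(ore) = 0.9·0.6231 / (0.9·0.6231 + 0.7·0.3769) ≈ 0.6800
After a geochemical assay='anomalous': P(ore) = 0.65·0.6800 / (0.65·0.6800 + 0.35·0.3200) ≈ 0.7979

0.798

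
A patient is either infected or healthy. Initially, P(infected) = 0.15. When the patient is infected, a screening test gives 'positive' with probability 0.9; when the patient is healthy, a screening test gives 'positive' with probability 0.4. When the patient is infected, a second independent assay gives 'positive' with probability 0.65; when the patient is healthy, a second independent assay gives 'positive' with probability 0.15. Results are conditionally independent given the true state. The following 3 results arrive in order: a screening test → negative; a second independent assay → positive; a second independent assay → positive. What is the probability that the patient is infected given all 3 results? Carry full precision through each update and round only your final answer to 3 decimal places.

After a screening test='negative': P(infected) = 0.1·0.1500 / (0.1·0.1500 + 0.6·0.8500) ≈ 0.0286
After a second independent assay='positive': P(infected) = 0.65·0.0286 / (0.65·0.0286 + 0.15·0.9714) ≈ 0.1130
After a second independent assay='positive': P(infected) = 0.65·0.1130 / (0.65·0.1130 + 0.15·0.8870) ≈ 0.3558

0.356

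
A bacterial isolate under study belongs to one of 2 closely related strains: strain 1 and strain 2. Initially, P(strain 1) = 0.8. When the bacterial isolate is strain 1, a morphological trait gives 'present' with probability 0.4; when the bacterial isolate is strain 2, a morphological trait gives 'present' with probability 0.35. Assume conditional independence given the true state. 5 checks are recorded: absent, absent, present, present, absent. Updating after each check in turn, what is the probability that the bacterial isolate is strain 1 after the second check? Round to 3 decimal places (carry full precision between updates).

0.773

After 'absent': P(strain 1) = 0.6·0.8000 / (0.6·0.8000 + 0.65·0.2000) ≈ 0.7869
After 'absent': P(strain 1) = 0.6·0.7869 / (0.6·0.7869 + 0.65·0.2131) ≈ 0.7732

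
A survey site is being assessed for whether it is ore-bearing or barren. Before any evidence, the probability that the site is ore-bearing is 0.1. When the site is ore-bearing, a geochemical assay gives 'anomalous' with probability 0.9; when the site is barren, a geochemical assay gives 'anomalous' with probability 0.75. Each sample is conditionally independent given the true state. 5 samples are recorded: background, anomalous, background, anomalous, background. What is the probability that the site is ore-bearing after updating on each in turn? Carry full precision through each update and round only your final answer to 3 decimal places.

After 'background': P(ore) = 0.1·0.1000 / (0.1·0.1000 + 0.25·0.9000) ≈ 0.0426
After 'anomalous': P(ore) = 0.9·0.0426 / (0.9·0.0426 + 0.75·0.9574) ≈ 0.0506
After 'background': P(ore) = 0.1·0.0506 / (0.1·0.0506 + 0.25·0.9494) ≈ 0.0209
After 'anomalous': P(ore) = 0.9·0.0209 / (0.9·0.0209 + 0.75·0.9791) ≈ 0.0250
After 'background': P(ore) = 0.1·0.0250 / (0.1·0.0250 + 0.25·0.9750) ≈ 0.0101

0.010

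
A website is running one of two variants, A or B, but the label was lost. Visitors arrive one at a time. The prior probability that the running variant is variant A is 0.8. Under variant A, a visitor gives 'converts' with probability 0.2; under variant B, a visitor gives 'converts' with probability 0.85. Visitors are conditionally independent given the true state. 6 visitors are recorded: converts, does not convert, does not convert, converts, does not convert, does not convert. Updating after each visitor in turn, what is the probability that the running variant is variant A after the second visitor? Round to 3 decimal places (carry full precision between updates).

0.834

After 'converts': P(A) = 0.2·0.8000 / (0.2·0.8000 + 0.85·0.2000) ≈ 0.4848
After 'does not convert': P(A) = 0.8·0.4848 / (0.8·0.4848 + 0.15·0.5152) ≈ 0.8339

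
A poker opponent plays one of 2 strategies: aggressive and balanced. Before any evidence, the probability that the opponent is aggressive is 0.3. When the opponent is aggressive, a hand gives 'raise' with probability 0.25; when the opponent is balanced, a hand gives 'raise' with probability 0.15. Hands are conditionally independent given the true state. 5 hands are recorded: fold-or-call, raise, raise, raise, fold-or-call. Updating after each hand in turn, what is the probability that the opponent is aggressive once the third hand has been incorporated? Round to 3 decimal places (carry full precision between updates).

After 'fold-or-call': P(aggressive) = 0.75·0.3000 / (0.75·0.3000 + 0.85·0.7000) ≈ 0.2744
After 'raise': P(aggressive) = 0.25·0.2744 / (0.25·0.2744 + 0.15·0.7256) ≈ 0.3866
After 'raise': P(aggressive) = 0.25·0.3866 / (0.25·0.3866 + 0.15·0.6134) ≈ 0.5123

0.512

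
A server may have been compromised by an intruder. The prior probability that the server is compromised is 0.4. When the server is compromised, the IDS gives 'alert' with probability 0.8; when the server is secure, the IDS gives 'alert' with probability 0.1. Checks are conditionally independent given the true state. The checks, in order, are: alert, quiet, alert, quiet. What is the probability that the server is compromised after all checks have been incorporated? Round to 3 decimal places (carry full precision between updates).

0.678

After 'alert': P(compromised) = 0.8·0.4000 / (0.8·0.4000 + 0.1·0.6000) ≈ 0.8421
After 'quiet': P(compromised) = 0.2·0.8421 / (0.2·0.8421 + 0.9·0.1579) ≈ 0.5424
After 'alert': P(compromised) = 0.8·0.5424 / (0.8·0.5424 + 0.1·0.4576) ≈ 0.9046
After 'quiet': P(compromised) = 0.2·0.9046 / (0.2·0.9046 + 0.9·0.0954) ≈ 0.6781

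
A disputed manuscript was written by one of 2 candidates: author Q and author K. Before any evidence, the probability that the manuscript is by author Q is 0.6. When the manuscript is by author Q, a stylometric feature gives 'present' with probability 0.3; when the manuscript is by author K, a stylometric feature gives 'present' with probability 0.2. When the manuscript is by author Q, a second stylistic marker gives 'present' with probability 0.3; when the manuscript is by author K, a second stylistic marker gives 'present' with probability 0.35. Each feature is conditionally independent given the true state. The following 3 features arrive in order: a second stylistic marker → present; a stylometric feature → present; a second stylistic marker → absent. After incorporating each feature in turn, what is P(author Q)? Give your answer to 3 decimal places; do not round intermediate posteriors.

Apply Bayes' rule sequentially, carrying P(author Q) forward.
After a second stylistic marker='present': P(author Q) = 0.3·0.6000 / (0.3·0.6000 + 0.35·0.4000) ≈ 0.5625
After a stylometric feature='present': P(author Q) = 0.3·0.5625 / (0.3·0.5625 + 0.2·0.4375) ≈ 0.6585
After a second stylistic marker='absent': P(author Q) = 0.7·0.6585 / (0.7·0.6585 + 0.65·0.3415) ≈ 0.6750

0.675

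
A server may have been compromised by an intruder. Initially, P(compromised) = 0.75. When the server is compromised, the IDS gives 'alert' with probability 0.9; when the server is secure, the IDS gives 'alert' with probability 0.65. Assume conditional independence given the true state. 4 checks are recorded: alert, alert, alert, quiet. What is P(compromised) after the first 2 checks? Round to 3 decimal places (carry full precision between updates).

0.852

After 'alert': P(compromised) = 0.9·0.7500 / (0.9·0.7500 + 0.65·0.2500) ≈ 0.8060
After 'alert': P(compromised) = 0.9·0.8060 / (0.9·0.8060 + 0.65·0.1940) ≈ 0.8519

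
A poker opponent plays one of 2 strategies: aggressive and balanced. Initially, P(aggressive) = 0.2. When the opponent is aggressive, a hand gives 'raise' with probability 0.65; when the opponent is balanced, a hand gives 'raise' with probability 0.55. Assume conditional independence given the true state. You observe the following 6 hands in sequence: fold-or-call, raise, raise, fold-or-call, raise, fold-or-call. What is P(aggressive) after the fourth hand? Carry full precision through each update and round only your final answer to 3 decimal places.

0.174

After 'fold-or-call': P(aggressive) = 0.35·0.2000 / (0.35·0.2000 + 0.45·0.8000) ≈ 0.1628
After 'raise': P(aggressive) = 0.65·0.1628 / (0.65·0.1628 + 0.55·0.8372) ≈ 0.1869
After 'raise': P(aggressive) = 0.65·0.1869 / (0.65·0.1869 + 0.55·0.8131) ≈ 0.2136
After 'fold-or-call': P(aggressive) = 0.35·0.2136 / (0.35·0.2136 + 0.45·0.7864) ≈ 0.1744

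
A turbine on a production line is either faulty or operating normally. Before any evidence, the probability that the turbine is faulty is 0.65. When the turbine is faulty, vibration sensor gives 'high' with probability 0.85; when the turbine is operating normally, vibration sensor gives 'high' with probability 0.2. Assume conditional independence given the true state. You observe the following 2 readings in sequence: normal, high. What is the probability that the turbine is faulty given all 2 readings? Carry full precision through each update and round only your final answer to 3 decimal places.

0.597

After 'normal': P(faulty) = 0.15·0.6500 / (0.15·0.6500 + 0.8·0.3500) ≈ 0.2583
After 'high': P(faulty) = 0.85·0.2583 / (0.85·0.2583 + 0.2·0.7417) ≈ 0.5968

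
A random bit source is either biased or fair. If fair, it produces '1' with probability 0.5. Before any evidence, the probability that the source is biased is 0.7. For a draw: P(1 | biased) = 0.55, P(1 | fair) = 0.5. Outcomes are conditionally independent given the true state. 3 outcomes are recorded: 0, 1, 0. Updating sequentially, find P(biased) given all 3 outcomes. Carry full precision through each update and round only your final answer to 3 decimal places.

0.675

Apply Bayes' rule sequentially, carrying P(biased) forward.
After '0': P(biased) = 0.45·0.7000 / (0.45·0.7000 + 0.5·0.3000) ≈ 0.6774
After '1': P(biased) = 0.55·0.6774 / (0.55·0.6774 + 0.5·0.3226) ≈ 0.6979
After '0': P(biased) = 0.45·0.6979 / (0.45·0.6979 + 0.5·0.3021) ≈ 0.6752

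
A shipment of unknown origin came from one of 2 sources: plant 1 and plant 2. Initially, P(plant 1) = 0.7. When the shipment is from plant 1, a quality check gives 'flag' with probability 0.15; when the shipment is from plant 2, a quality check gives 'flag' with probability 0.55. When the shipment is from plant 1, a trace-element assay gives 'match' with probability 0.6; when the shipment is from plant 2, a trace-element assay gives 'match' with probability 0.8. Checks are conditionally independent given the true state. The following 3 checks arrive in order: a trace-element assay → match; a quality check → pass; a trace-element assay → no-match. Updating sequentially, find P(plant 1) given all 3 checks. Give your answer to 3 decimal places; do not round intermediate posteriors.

Each posterior becomes the prior for the next update.
After a trace-element assay='match': P(plant 1) = 0.6·0.7000 / (0.6·0.7000 + 0.8·0.3000) ≈ 0.6364
After a quality check='pass': P(plant 1) = 0.85·0.6364 / (0.85·0.6364 + 0.45·0.3636) ≈ 0.7677
After a trace-element assay='no-match': P(plant 1) = 0.4·0.7677 / (0.4·0.7677 + 0.2·0.2323) ≈ 0.8686

0.869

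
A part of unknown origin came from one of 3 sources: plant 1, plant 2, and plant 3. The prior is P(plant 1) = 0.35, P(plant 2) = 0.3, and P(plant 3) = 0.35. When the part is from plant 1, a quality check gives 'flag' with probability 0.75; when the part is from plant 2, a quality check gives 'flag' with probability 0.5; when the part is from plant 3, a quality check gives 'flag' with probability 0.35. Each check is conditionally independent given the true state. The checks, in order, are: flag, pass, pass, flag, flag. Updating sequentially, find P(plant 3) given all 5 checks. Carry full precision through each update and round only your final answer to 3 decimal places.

Each posterior becomes the prior for the next update.
After 'flag': normaliser = 0.75·0.3500 + 0.5·0.3000 + 0.35·0.3500; P(plant 1) ≈ 0.4907, P(plant 2) ≈ 0.2804, P(plant 3) ≈ 0.2290
After 'pass': normaliser = 0.25·0.4907 + 0.5·0.2804 + 0.65·0.2290; P(plant 1) ≈ 0.2980, P(plant 2) ≈ 0.3405, P(plant 3) ≈ 0.3615
After 'pass': normaliser = 0.25·0.2980 + 0.5·0.3405 + 0.65·0.3615; P(plant 1) ≈ 0.1553, P(plant 2) ≈ 0.3549, P(plant 3) ≈ 0.4898
After 'flag': normaliser = 0.75·0.1553 + 0.5·0.3549 + 0.35·0.4898; P(plant 1) ≈ 0.2503, P(plant 2) ≈ 0.3813, P(plant 3) ≈ 0.3684
After 'flag': normaliser = 0.75·0.2503 + 0.5·0.3813 + 0.35·0.3684; P(plant 1) ≈ 0.3700, P(plant 2) ≈ 0.3758, P(plant 3) ≈ 0.2542

0.254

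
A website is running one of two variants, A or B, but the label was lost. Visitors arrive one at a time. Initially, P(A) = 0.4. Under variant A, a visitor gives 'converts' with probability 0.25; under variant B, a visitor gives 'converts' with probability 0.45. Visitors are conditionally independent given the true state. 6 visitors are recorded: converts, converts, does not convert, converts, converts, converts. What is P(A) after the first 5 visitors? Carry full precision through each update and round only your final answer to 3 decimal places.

0.080

After 'converts': P(A) = 0.25·0.4000 / (0.25·0.4000 + 0.45·0.6000) ≈ 0.2703
After 'converts': P(A) = 0.25·0.2703 / (0.25·0.2703 + 0.45·0.7297) ≈ 0.1706
After 'does not convert': P(A) = 0.75·0.1706 / (0.75·0.1706 + 0.55·0.8294) ≈ 0.2191
After 'converts': P(A) = 0.25·0.2191 / (0.25·0.2191 + 0.45·0.7809) ≈ 0.1349
After 'converts': P(A) = 0.25·0.1349 / (0.25·0.1349 + 0.45·0.8651) ≈ 0.0797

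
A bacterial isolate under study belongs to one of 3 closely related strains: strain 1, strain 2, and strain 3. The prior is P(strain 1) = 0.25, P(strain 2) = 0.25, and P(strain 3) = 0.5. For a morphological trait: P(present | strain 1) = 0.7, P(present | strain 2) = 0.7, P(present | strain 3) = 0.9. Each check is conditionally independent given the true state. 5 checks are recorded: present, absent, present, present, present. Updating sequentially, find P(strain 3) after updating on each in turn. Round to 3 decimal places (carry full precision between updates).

0.477

After 'present': normaliser = 0.7·0.2500 + 0.7·0.2500 + 0.9·0.5000; P(strain 1) ≈ 0.2188, P(strain 2) ≈ 0.2188, P(strain 3) ≈ 0.5625
After 'absent': normaliser = 0.3·0.2188 + 0.3·0.2188 + 0.1·0.5625; P(strain 1) ≈ 0.3500, P(strain 2) ≈ 0.3500, P(strain 3) ≈ 0.3000
After 'present': normaliser = 0.7·0.3500 + 0.7·0.3500 + 0.9·0.3000; P(strain 1) ≈ 0.3224, P(strain 2) ≈ 0.3224, P(strain 3) ≈ 0.3553
After 'present': normaliser = 0.7·0.3224 + 0.7·0.3224 + 0.9·0.3553; P(strain 1) ≈ 0.2927, P(strain 2) ≈ 0.2927, P(strain 3) ≈ 0.4147
After 'present': normaliser = 0.7·0.2927 + 0.7·0.2927 + 0.9·0.4147; P(strain 1) ≈ 0.2617, P(strain 2) ≈ 0.2617, P(strain 3) ≈ 0.4767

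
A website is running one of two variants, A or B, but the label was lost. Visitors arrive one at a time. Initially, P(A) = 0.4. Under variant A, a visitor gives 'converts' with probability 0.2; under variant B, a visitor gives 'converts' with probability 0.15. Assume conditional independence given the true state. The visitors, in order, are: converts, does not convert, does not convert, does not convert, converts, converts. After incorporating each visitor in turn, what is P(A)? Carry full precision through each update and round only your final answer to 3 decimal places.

0.568

Apply Bayes' rule sequentially, carrying P(A) forward.
After 'converts': P(A) = 0.2·0.4000 / (0.2·0.4000 + 0.15·0.6000) ≈ 0.4706
After 'does not convert': P(A) = 0.8·0.4706 / (0.8·0.4706 + 0.85·0.5294) ≈ 0.4555
After 'does not convert': P(A) = 0.8·0.4555 / (0.8·0.4555 + 0.85·0.5445) ≈ 0.4405
After 'does not convert': P(A) = 0.8·0.4405 / (0.8·0.4405 + 0.85·0.5595) ≈ 0.4256
After 'converts': P(A) = 0.2·0.4256 / (0.2·0.4256 + 0.15·0.5744) ≈ 0.4970
After 'converts': P(A) = 0.2·0.4970 / (0.2·0.4970 + 0.15·0.5030) ≈ 0.5685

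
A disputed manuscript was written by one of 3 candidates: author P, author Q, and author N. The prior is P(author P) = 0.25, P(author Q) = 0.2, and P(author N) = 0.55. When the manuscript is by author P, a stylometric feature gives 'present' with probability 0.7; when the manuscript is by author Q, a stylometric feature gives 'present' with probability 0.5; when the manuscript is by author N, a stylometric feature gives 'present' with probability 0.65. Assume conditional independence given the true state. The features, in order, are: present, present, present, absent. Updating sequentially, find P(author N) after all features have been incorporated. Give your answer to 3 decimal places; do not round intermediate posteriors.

After 'present': normaliser = 0.7·0.2500 + 0.5·0.2000 + 0.65·0.5500; P(author P) ≈ 0.2767, P(author Q) ≈ 0.1581, P(author N) ≈ 0.5652
After 'present': normaliser = 0.7·0.2767 + 0.5·0.1581 + 0.65·0.5652; P(author P) ≈ 0.3026, P(author Q) ≈ 0.1235, P(author N) ≈ 0.5739
After 'present': normaliser = 0.7·0.3026 + 0.5·0.1235 + 0.65·0.5739; P(author P) ≈ 0.3275, P(author Q) ≈ 0.0955, P(author N) ≈ 0.5770
After 'absent': normaliser = 0.3·0.3275 + 0.5·0.0955 + 0.35·0.5770; P(author P) ≈ 0.2824, P(author Q) ≈ 0.1372, P(author N) ≈ 0.5804

0.580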